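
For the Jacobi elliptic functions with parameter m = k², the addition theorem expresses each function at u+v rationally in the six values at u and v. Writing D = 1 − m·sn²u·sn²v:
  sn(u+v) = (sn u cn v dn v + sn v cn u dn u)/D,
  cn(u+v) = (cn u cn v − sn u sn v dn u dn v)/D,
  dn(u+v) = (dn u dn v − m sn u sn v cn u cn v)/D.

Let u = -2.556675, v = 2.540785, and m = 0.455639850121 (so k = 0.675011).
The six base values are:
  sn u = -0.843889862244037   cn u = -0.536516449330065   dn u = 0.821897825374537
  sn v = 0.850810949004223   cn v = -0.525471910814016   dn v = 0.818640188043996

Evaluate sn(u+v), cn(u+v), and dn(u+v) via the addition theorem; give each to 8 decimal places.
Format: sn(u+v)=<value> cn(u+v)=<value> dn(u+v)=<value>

sn(u+v)=-0.01588903 cn(u+v)=0.99987376 dn(u+v)=0.99994248

m = k² = 0.455639850121
D = 1 − m·sn²u·sn²v = 0.7651127842395677
sn(u+v) = (sn u·cn v·dn v + sn v·cn u·dn u)/D = -0.01215689745887138/0.7651127842395677 = -0.01588902670206185
cn(u+v) = (cn u·cn v − sn u·sn v·dn u·dn v)/D = 0.765016197508914/0.7651127842395677 = 0.9998737614471445
dn(u+v) = (dn u·dn v − m·sn u·sn v·cn u·cn v)/D = 0.7650687769883003/0.7651127842395677 = 0.9999424826611528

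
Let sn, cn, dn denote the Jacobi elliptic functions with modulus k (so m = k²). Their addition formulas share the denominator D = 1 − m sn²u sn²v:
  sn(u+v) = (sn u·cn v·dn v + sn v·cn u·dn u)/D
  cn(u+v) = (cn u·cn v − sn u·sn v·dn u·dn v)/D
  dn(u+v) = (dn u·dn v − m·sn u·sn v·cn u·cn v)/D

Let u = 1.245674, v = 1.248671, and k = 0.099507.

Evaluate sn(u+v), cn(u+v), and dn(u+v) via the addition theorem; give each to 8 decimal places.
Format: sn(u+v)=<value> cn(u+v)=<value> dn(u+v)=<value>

sn(u+v)=0.60887560 cn(u+v)=-0.79326572 dn(u+v)=0.99816290

sn u = 0.9468634145857602, cn u = 0.3216359341227203, dn u = 0.9955514445259279
sn v = 0.9478188489816227, cn v = 0.3188093937059444, dn v = 0.9955424422402909
m = k² = 0.009901643049
D = 1 − m·sn²u·sn²v = 0.992024964570454
sn(u+v) = (sn u·cn v·dn v + sn v·cn u·dn u)/D = 0.6040198000058521/0.992024964570454 = 0.6088756045241182
cn(u+v) = (cn u·cn v − sn u·sn v·dn u·dn v)/D = -0.7869393950819218/0.992024964570454 = -0.7932657172822923
dn(u+v) = (dn u·dn v − m·sn u·sn v·cn u·cn v)/D = 0.9902025124614841/0.992024964570454 = 0.9981628969289508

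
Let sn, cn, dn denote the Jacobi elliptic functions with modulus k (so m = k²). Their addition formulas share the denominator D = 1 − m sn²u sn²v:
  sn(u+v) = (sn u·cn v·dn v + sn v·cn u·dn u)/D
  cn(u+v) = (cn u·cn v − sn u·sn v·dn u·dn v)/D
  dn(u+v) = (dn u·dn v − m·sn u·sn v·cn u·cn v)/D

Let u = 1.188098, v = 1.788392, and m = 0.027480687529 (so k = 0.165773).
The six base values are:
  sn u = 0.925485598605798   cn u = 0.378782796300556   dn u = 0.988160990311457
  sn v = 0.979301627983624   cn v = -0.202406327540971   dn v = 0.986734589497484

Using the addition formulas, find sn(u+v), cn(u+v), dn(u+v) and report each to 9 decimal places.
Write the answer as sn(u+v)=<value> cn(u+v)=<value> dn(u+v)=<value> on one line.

sn(u+v)=0.185908419 cn(u+v)=-0.982567076 dn(u+v)=0.999524994

m = k² = 0.027480687529
D = 1 − m·sn²u·sn²v = 0.9774264492739236
sn(u+v) = (sn u·cn v·dn v + sn v·cn u·dn u)/D = 0.1817118063509291/0.9774264492739236 = 0.1859084194886611
cn(u+v) = (cn u·cn v − sn u·sn v·dn u·dn v)/D = -0.9603870486282665/0.9774264492739236 = -0.9825670763684421
dn(u+v) = (dn u·dn v − m·sn u·sn v·cn u·cn v)/D = 0.9769621660824926/0.9774264492739236 = 0.9995249942419955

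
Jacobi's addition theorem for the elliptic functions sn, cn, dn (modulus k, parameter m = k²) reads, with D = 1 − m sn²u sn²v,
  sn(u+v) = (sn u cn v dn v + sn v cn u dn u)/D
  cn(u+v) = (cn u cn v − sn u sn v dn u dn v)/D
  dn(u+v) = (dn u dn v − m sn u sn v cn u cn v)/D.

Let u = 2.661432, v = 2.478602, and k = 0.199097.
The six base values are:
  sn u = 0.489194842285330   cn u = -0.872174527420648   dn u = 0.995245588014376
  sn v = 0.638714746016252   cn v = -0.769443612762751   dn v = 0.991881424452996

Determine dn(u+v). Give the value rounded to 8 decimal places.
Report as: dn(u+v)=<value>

m = k² = 0.039639615409
D = 1 − m·sn²u·sn²v = 0.9961300348250512
dn(u+v) = (dn u·dn v − m·sn u·sn v·cn u·cn v)/D = 0.9788537472634283/0.9961300348250512 = 0.9826565940613796

dn(u+v)=0.98265659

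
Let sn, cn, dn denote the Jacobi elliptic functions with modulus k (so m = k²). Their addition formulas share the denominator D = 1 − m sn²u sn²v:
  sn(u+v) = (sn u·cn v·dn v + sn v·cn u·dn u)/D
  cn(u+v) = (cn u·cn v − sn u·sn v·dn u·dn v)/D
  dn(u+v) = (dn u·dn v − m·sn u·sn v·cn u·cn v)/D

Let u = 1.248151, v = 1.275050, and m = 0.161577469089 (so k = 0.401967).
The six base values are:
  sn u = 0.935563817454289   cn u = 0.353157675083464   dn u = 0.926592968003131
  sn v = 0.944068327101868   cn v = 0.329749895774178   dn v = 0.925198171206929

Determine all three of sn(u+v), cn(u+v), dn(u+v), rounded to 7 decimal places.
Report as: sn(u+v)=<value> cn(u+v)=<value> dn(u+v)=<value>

sn(u+v)=0.6800785 cn(u+v)=-0.7331393 dn(u+v)=0.9619092

m = k² = 0.161577469089
D = 1 − m·sn²u·sn²v = 0.8739524261303447
sn(u+v) = (sn u·cn v·dn v + sn v·cn u·dn u)/D = 0.594356257989655/0.8739524261303447 = 0.6800785033818423
cn(u+v) = (cn u·cn v − sn u·sn v·dn u·dn v)/D = -0.6407288675622867/0.8739524261303447 = -0.7331392972948002
dn(u+v) = (dn u·dn v − m·sn u·sn v·cn u·cn v)/D = 0.84066288700659/0.8739524261303447 = 0.9619092090960226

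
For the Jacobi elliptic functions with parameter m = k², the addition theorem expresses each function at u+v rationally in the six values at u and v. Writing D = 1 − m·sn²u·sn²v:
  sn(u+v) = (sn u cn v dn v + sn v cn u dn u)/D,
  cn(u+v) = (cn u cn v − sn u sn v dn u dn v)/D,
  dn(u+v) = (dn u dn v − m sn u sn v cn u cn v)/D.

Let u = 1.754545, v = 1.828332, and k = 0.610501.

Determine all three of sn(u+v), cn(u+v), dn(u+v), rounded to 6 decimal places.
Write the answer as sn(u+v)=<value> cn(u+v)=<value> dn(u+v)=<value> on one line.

sn(u+v)=-0.064706 cn(u+v)=-0.997904 dn(u+v)=0.999219

sn u = 0.9999936214572405, cn u = 0.003571700552004876, dn u = 0.7920184869660211
sn v = 0.9984941913693307, cn v = -0.05485754097393019, dn v = 0.7927232481707286
m = k² = 0.372711471001
D = 1 − m·sn²u·sn²v = 0.6284148885787497
sn(u+v) = (sn u·cn v·dn v + sn v·cn u·dn u)/D = -0.04066197752876046/0.6284148885787497 = -0.06470562405152963
cn(u+v) = (cn u·cn v − sn u·sn v·dn u·dn v)/D = -0.6270979794026552/0.6284148885787497 = -0.9979043953285816
dn(u+v) = (dn u·dn v − m·sn u·sn v·cn u·cn v)/D = 0.6279243842827594/0.6284148885787497 = 0.9992194578694664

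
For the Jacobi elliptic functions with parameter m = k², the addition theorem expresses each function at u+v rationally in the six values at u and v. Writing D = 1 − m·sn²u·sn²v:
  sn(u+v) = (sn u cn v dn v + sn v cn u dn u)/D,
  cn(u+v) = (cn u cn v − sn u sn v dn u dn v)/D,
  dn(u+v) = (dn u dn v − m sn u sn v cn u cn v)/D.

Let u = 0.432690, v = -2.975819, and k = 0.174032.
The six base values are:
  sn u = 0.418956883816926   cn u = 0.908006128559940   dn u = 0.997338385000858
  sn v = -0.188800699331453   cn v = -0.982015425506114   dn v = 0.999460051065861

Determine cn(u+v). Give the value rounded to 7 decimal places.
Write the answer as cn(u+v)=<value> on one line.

m = k² = 0.030287137024
D = 1 − m·sn²u·sn²v = 0.9998105022398923
cn(u+v) = (cn u·cn v − sn u·sn v·dn u·dn v)/D = -0.8128298000036494/0.9998105022398923 = -0.8129838586238623

cn(u+v)=-0.8129839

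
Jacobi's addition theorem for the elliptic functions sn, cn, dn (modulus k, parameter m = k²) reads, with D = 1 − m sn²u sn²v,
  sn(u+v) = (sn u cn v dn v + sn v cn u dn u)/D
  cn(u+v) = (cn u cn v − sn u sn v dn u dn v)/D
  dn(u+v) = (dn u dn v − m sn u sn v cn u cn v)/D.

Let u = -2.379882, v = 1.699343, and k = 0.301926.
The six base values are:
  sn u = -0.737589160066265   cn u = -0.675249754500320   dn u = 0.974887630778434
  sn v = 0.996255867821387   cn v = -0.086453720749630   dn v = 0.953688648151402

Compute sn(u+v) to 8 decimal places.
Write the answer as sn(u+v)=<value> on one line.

sn(u+v)=-0.62581866

m = k² = 0.091159309476
D = 1 − m·sn²u·sn²v = 0.9507765711949528
sn(u+v) = (sn u·cn v·dn v + sn v·cn u·dn u)/D = -0.5950137225745019/0.9507765711949528 = -0.6258186629763901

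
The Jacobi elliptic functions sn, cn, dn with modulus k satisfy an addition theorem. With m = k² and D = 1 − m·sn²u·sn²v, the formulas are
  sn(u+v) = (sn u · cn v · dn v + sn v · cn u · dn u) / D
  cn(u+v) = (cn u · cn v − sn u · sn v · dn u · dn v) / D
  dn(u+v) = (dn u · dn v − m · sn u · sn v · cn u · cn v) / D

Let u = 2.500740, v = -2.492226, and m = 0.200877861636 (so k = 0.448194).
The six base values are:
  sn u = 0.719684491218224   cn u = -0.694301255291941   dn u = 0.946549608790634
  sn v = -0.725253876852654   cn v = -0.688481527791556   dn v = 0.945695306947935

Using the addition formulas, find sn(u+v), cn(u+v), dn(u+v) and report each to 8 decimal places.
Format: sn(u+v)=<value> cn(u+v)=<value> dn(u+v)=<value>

sn(u+v)=0.00851388 cn(u+v)=0.99996376 dn(u+v)=0.99999272

m = k² = 0.200877861636
D = 1 − m·sn²u·sn²v = 0.9452736501264737
sn(u+v) = (sn u·cn v·dn v + sn v·cn u·dn u)/D = 0.008047943095310552/0.9452736501264737 = 0.008513876478238625
cn(u+v) = (cn u·cn v − sn u·sn v·dn u·dn v)/D = 0.9452393899089065/0.9452736501264737 = 0.9999637562968536
dn(u+v) = (dn u·dn v − m·sn u·sn v·cn u·cn v)/D = 0.9452667681068943/0.9452736501264737 = 0.9999927195478489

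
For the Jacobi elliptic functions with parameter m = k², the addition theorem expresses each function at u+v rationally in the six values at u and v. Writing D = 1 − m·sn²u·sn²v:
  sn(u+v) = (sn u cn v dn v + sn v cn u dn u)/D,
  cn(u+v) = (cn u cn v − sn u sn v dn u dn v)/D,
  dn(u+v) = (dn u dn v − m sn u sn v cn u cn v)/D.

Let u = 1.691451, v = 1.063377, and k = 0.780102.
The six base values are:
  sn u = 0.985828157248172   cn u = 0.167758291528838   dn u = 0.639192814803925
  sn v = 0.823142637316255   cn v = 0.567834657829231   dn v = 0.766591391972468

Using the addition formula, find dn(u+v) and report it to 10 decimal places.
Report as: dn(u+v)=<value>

m = k² = 0.608559130404
D = 1 − m·sn²u·sn²v = 0.5992667162162337
dn(u+v) = (dn u·dn v − m·sn u·sn v·cn u·cn v)/D = 0.4429577949801957/0.5992667162162337 = 0.7391663561377619

dn(u+v)=0.7391663561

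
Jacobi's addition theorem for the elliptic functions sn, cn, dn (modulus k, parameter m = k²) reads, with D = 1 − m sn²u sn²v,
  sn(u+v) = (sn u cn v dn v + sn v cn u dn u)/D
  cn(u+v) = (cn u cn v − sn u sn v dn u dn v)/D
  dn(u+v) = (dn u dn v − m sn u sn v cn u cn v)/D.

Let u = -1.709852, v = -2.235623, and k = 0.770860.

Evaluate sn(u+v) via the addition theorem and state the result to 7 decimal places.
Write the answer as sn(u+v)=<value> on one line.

sn(u+v)=0.0586675

sn u = -0.9888370975341532, cn u = 0.1490006528181387, dn u = 0.647276886907725
sn v = -0.9824304580836577, cn v = -0.1866290305111572, dn v = 0.6530482040008595
m = k² = 0.5942251396
D = 1 − m·sn²u·sn²v = 0.4392049644112476
sn(u+v) = (sn u·cn v·dn v + sn v·cn u·dn u)/D = 0.02576705383986231/0.4392049644112476 = 0.05866749223657554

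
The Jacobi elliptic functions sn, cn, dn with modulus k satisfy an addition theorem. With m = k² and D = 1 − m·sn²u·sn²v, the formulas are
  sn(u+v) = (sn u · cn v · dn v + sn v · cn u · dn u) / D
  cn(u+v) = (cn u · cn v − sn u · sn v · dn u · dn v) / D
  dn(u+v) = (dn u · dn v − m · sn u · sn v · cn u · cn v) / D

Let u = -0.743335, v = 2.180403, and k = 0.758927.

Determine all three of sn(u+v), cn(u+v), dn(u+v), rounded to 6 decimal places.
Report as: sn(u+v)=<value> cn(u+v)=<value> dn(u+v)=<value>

sn(u+v)=0.947815 cn(u+v)=0.318822 dn(u+v)=0.694677

sn u = -0.6505925651053527, cn u = 0.7594269643814587, dn u = 0.8696026116180236
sn v = 0.985965350942976, cn v = -0.1669500725962532, dn v = 0.6633878488758754
m = k² = 0.575970191329
D = 1 − m·sn²u·sn²v = 0.7630037328433823
sn(u+v) = (sn u·cn v·dn v + sn v·cn u·dn u)/D = 0.7231860442810373/0.7630037328433823 = 0.947814556012771
cn(u+v) = (cn u·cn v − sn u·sn v·dn u·dn v)/D = 0.2432624954449021/0.7630037328433823 = 0.3188221563980675
dn(u+v) = (dn u·dn v − m·sn u·sn v·cn u·cn v)/D = 0.5300409481687201/0.7630037328433823 = 0.6946767431837961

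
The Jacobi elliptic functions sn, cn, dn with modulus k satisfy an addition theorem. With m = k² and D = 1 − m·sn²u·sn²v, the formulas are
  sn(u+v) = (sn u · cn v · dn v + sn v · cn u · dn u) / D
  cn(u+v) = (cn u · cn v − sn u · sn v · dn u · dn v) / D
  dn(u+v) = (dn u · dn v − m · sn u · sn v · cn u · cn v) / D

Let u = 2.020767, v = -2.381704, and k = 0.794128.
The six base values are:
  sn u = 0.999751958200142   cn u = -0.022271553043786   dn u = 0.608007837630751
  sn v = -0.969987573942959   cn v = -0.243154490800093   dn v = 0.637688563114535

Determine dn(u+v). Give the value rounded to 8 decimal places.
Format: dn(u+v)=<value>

dn(u+v)=0.96090462

m = k² = 0.630639280384
D = 1 − m·sn²u·sn²v = 0.4069410198603938
dn(u+v) = (dn u·dn v − m·sn u·sn v·cn u·cn v)/D = 0.391031506473665/0.4069410198603938 = 0.9609046210377446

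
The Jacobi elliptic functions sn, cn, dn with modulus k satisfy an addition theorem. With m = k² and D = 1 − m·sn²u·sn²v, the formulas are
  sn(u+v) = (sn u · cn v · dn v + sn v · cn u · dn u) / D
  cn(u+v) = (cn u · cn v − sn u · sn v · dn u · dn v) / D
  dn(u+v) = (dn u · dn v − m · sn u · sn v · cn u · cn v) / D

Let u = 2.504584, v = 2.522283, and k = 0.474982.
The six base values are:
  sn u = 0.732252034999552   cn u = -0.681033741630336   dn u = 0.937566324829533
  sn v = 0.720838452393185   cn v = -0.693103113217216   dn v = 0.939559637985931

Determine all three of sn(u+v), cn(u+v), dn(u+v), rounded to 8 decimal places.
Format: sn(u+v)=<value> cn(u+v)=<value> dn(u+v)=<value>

sn(u+v)=-0.99997165 cn(u+v)=0.00752997 dn(u+v)=0.88000278

m = k² = 0.225607900324
D = 1 − m·sn²u·sn²v = 0.9371433299897899
sn(u+v) = (sn u·cn v·dn v + sn v·cn u·dn u)/D = -0.9371167614134685/0.9371433299897899 = -0.9999716493993275
cn(u+v) = (cn u·cn v − sn u·sn v·dn u·dn v)/D = 0.007056658011030672/0.9371433299897899 = 0.007529966639262698
dn(u+v) = (dn u·dn v − m·sn u·sn v·cn u·cn v)/D = 0.8246887350775608/0.9371433299897899 = 0.8800027793897287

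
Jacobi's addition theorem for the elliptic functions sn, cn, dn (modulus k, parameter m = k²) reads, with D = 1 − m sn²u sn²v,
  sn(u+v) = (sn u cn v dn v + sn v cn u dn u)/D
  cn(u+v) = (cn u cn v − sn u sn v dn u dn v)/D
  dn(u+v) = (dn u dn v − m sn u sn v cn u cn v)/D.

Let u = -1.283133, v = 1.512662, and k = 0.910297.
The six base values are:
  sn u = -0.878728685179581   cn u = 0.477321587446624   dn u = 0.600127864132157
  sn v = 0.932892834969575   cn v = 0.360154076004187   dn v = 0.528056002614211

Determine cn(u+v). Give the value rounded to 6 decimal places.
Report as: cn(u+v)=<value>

cn(u+v)=0.974148

m = k² = 0.828640628209
D = 1 − m·sn²u·sn²v = 0.4431485621481429
cn(u+v) = (cn u·cn v − sn u·sn v·dn u·dn v)/D = 0.4316920813462735/0.4431485621481429 = 0.9741475392668893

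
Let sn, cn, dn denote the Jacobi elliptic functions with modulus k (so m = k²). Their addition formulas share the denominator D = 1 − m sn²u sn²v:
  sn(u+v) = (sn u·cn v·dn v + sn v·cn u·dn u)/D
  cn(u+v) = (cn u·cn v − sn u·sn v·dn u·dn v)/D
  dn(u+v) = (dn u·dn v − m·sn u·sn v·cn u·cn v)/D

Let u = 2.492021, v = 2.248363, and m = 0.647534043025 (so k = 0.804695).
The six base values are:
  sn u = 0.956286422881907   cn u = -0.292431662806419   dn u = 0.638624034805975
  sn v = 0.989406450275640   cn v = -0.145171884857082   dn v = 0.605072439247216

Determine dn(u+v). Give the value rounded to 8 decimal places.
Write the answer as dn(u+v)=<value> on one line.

dn(u+v)=0.85745145

m = k² = 0.647534043025
D = 1 − m·sn²u·sn²v = 0.4203203426308738
dn(u+v) = (dn u·dn v − m·sn u·sn v·cn u·cn v)/D = 0.3604042882111258/0.4203203426308738 = 0.8574514522787055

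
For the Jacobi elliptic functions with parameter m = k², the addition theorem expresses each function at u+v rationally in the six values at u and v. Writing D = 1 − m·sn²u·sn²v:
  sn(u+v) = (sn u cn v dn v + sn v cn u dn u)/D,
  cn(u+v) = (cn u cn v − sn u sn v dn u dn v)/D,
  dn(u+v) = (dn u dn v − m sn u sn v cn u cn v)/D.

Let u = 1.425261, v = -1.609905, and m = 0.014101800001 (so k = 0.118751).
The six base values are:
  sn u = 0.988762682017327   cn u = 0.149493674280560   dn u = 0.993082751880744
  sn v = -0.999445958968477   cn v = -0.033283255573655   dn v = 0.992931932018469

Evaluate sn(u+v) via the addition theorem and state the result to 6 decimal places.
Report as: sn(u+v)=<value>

m = k² = 0.014101800001
D = 1 − m·sn²u·sn²v = 0.9862286245883282
sn(u+v) = (sn u·cn v·dn v + sn v·cn u·dn u)/D = -0.1810539730335601/0.9862286245883282 = -0.18358215176439

sn(u+v)=-0.183582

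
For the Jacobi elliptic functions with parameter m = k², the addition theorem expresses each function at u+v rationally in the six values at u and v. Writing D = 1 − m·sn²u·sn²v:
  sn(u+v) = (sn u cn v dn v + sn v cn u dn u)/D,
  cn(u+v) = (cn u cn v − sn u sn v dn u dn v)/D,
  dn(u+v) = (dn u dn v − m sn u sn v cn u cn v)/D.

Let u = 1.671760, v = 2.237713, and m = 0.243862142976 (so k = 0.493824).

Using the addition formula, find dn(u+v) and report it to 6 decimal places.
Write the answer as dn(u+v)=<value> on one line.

dn(u+v)=0.967408

sn u = 0.9999568738443701, cn u = 0.009287112112736867, dn u = 0.8695739705418451
sn v = 0.8829738107493766, cn v = -0.4694222507835819, dn v = 0.8999303573693131
m = k² = 0.243862142976
D = 1 − m·sn²u·sn²v = 0.8098910465122812
dn(u+v) = (dn u·dn v − m·sn u·sn v·cn u·cn v)/D = 0.7834946946602494/0.8098910465122812 = 0.9674075272646794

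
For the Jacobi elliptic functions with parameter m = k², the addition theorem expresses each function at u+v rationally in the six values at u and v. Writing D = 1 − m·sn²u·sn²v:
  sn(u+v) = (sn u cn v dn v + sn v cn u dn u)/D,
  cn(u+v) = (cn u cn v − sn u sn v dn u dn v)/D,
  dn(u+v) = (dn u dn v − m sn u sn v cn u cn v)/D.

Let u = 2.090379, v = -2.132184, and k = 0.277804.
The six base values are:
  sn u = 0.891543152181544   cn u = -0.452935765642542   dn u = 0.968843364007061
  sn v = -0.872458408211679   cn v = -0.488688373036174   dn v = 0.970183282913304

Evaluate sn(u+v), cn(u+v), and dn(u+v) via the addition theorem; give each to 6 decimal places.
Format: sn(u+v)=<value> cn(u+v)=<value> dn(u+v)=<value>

m = k² = 0.077175062416
D = 1 − m·sn²u·sn²v = 0.9533070630565788
sn(u+v) = (sn u·cn v·dn v + sn v·cn u·dn u)/D = -0.03984049978417249/0.9533070630565788 = -0.04179188566633746
cn(u+v) = (cn u·cn v − sn u·sn v·dn u·dn v)/D = 0.9524741944276009/0.9533070630565788 = 0.9991263375031467
dn(u+v) = (dn u·dn v − m·sn u·sn v·cn u·cn v)/D = 0.9532428122810395/0.9533070630565788 = 0.9999326022243732

sn(u+v)=-0.041792 cn(u+v)=0.999126 dn(u+v)=0.999933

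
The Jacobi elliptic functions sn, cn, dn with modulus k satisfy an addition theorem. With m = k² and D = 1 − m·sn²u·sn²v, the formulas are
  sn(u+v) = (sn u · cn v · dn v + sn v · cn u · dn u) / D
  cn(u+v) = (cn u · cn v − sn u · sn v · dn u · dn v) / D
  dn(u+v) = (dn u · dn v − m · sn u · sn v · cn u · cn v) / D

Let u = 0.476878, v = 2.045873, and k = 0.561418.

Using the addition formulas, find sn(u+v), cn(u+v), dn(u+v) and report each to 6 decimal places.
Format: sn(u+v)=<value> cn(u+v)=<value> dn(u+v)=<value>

sn u = 0.4541790042407433, cn u = 0.8909104512277802, dn u = 0.9669452016371287
sn v = 0.9641084121211231, cn v = -0.2655088881323688, dn v = 0.840850254684963
m = k² = 0.315190170724
D = 1 − m·sn²u·sn²v = 0.9395663927933719
sn(u+v) = (sn u·cn v·dn v + sn v·cn u·dn u)/D = 0.7291454382578142/0.9395663927933719 = 0.7760446136116395
cn(u+v) = (cn u·cn v − sn u·sn v·dn u·dn v)/D = -0.5925638668823546/0.9395663927933719 = -0.6306780142706428
dn(u+v) = (dn u·dn v − m·sn u·sn v·cn u·cn v)/D = 0.8457027755221383/0.9395663927933719 = 0.9000990052526539

sn(u+v)=0.776045 cn(u+v)=-0.630678 dn(u+v)=0.900099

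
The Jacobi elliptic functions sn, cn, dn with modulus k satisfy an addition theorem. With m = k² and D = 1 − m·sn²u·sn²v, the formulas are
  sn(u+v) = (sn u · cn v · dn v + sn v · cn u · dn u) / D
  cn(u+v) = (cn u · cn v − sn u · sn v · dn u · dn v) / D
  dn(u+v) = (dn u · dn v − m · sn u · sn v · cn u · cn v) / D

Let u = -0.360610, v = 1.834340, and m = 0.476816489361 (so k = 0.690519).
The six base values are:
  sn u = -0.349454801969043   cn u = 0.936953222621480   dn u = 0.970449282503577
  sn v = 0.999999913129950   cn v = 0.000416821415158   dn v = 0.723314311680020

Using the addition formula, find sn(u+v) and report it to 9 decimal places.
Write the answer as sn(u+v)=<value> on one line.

sn(u+v)=0.965372000

m = k² = 0.476816489361
D = 1 − m·sn²u·sn²v = 0.9417718200282789
sn(u+v) = (sn u·cn v·dn v + sn v·cn u·dn u)/D = 0.9091601455045666/0.9417718200282789 = 0.9653720000639507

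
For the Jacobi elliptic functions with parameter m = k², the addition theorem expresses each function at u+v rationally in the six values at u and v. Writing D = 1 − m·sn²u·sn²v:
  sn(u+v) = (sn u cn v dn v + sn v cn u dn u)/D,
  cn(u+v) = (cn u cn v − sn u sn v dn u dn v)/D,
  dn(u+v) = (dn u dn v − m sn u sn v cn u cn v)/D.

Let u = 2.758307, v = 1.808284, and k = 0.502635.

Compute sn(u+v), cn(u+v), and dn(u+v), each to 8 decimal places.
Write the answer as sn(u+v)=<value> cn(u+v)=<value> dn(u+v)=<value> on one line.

sn(u+v)=-0.90806297 cn(u+v)=-0.41883367 dn(u+v)=0.88976228

sn u = 0.5703795147915301, cn u = -0.8213812812002589, dn u = 0.9580225944693436
sn v = 0.9945182130493052, cn v = -0.1045634922581337, dn v = 0.866094869805111
m = k² = 0.252641943225
D = 1 − m·sn²u·sn²v = 0.9187059474574986
sn(u+v) = (sn u·cn v·dn v + sn v·cn u·dn u)/D = -0.8342428528864233/0.9187059474574986 = -0.9080629718302953
cn(u+v) = (cn u·cn v − sn u·sn v·dn u·dn v)/D = -0.3847849793088364/0.9187059474574986 = -0.4188336653025068
dn(u+v) = (dn u·dn v − m·sn u·sn v·cn u·cn v)/D = 0.8174299013881471/0.9187059474574986 = 0.8897622831879656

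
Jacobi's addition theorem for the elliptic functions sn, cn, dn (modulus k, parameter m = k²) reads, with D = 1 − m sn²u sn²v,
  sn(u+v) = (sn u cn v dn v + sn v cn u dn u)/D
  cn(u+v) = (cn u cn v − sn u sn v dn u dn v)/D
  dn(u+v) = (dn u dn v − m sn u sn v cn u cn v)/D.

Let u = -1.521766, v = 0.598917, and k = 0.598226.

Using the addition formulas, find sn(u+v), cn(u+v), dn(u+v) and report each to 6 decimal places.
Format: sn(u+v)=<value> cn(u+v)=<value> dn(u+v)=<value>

sn u = -0.9833100830138076, cn u = 0.1819375734788687, dn u = 0.8086851996429937
sn v = 0.553904121693474, cn v = 0.8325804609591683, dn v = 0.9435044524150806
m = k² = 0.357874347076
D = 1 − m·sn²u·sn²v = 0.8938351507687231
sn(u+v) = (sn u·cn v·dn v + sn v·cn u·dn u)/D = -0.6909366813352261/0.8938351507687231 = -0.7730023603804364
cn(u+v) = (cn u·cn v − sn u·sn v·dn u·dn v)/D = 0.5670518310835528/0.8938351507687231 = 0.6344031453628473
dn(u+v) = (dn u·dn v − m·sn u·sn v·cn u·cn v)/D = 0.7925240630369629/0.8938351507687231 = 0.8866557355183114

sn(u+v)=-0.773002 cn(u+v)=0.634403 dn(u+v)=0.886656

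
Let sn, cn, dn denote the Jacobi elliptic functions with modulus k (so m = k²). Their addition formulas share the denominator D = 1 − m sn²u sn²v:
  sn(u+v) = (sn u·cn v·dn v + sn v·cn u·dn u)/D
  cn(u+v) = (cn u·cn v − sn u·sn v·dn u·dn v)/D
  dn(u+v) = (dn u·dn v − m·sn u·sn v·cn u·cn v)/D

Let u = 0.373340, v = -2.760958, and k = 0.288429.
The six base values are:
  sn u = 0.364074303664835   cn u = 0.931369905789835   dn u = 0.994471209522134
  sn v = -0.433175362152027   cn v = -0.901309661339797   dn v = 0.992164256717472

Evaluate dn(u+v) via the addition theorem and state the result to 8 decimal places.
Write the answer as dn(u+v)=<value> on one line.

dn(u+v)=0.97768818

m = k² = 0.083191288041
D = 1 − m·sn²u·sn²v = 0.9979308813374066
dn(u+v) = (dn u·dn v − m·sn u·sn v·cn u·cn v)/D = 0.9756652251644539/0.9979308813374066 = 0.9776881780197916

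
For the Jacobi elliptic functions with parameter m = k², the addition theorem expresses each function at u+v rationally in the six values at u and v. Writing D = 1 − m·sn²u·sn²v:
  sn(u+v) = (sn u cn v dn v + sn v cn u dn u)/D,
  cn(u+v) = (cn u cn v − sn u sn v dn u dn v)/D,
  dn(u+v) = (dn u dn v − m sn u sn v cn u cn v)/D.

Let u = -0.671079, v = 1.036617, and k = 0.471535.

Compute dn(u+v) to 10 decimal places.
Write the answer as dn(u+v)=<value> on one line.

dn(u+v)=0.9858251865

sn u = -0.6138110083211401, cn u = 0.7894530043414778, dn u = 0.9571981624124172
sn v = 0.8433259248931162, cn v = 0.5374024417540082, dn v = 0.9175338476526398
m = k² = 0.222345256225
D = 1 − m·sn²u·sn²v = 0.9404216986695801
dn(u+v) = (dn u·dn v − m·sn u·sn v·cn u·cn v)/D = 0.9270913964545434/0.9404216986695801 = 0.9858251864733712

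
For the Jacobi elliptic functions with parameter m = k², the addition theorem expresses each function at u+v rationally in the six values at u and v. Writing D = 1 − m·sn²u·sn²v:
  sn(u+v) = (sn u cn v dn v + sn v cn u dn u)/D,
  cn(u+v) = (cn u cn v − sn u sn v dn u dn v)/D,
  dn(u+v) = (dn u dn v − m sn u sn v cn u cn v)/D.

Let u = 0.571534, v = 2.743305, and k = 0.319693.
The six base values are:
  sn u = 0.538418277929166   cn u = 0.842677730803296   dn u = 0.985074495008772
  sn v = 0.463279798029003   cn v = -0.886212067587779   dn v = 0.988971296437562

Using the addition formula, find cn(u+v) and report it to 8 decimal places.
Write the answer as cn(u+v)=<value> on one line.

m = k² = 0.102203614249
D = 1 − m·sn²u·sn²v = 0.9936409451849371
cn(u+v) = (cn u·cn v − sn u·sn v·dn u·dn v)/D = -0.9897965710166185/0.9936409451849371 = -0.9961310227935473

cn(u+v)=-0.99613102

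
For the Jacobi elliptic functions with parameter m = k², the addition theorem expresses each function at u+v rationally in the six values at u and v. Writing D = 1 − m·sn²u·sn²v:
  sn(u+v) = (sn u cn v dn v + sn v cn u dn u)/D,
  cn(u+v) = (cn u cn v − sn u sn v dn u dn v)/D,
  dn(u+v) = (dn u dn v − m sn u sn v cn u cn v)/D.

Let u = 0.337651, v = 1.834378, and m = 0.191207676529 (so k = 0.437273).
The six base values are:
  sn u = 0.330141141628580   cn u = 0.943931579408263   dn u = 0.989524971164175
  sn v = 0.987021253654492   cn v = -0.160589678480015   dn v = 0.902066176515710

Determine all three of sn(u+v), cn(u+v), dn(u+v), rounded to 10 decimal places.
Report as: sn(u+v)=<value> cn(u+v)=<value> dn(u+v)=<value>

m = k² = 0.191207676529
D = 1 − m·sn²u·sn²v = 0.979697120799396
sn(u+v) = (sn u·cn v·dn v + sn v·cn u·dn u)/D = 0.8740960736194095/0.979697120799396 = 0.8922105159461732
cn(u+v) = (cn u·cn v − sn u·sn v·dn u·dn v)/D = -0.4424505651321492/0.979697120799396 = -0.451619746285593
dn(u+v) = (dn u·dn v − m·sn u·sn v·cn u·cn v)/D = 0.9020617389280032/0.979697120799396 = 0.9207557313141379

sn(u+v)=0.8922105159 cn(u+v)=-0.4516197463 dn(u+v)=0.9207557313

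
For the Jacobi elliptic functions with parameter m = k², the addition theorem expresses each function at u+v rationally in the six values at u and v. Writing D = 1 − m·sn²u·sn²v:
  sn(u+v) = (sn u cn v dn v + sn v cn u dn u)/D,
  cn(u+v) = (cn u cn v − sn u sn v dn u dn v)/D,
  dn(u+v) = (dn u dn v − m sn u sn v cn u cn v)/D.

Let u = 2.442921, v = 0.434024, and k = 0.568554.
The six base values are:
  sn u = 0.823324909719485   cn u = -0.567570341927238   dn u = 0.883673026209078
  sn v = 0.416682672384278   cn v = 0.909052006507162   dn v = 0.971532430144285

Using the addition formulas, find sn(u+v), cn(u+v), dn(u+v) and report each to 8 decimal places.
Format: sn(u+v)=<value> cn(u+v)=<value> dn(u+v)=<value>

m = k² = 0.323253650916
D = 1 − m·sn²u·sn²v = 0.9619550663792005
sn(u+v) = (sn u·cn v·dn v + sn v·cn u·dn u)/D = 0.5181529679830296/0.9619550663792005 = 0.5386457081964937
cn(u+v) = (cn u·cn v − sn u·sn v·dn u·dn v)/D = -0.8104782856455745/0.9619550663792005 = -0.8425323738833409
dn(u+v) = (dn u·dn v − m·sn u·sn v·cn u·cn v)/D = 0.9157344604047824/0.9619550663792005 = 0.9519513877624321

sn(u+v)=0.53864571 cn(u+v)=-0.84253237 dn(u+v)=0.95195139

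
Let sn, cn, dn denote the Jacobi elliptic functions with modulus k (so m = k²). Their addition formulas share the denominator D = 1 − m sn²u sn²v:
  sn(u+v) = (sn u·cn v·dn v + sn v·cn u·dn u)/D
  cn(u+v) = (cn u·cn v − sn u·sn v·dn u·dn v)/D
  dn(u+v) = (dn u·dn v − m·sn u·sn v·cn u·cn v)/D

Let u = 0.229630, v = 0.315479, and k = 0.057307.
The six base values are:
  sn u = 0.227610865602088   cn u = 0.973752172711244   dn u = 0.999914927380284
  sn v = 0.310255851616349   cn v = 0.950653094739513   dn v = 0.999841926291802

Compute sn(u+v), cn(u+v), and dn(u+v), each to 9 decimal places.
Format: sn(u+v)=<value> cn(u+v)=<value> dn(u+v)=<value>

sn(u+v)=0.518439869 cn(u+v)=0.855114087 dn(u+v)=0.999558554

m = k² = 0.003284092249
D = 1 − m·sn²u·sn²v = 0.9999836227382114
sn(u+v) = (sn u·cn v·dn v + sn v·cn u·dn u)/D = 0.5184313780763731/0.9999836227382114 = 0.5184398687018245
cn(u+v) = (cn u·cn v − sn u·sn v·dn u·dn v)/D = 0.8551000830139535/0.9999836227382114 = 0.8551140874412226
dn(u+v) = (dn u·dn v − m·sn u·sn v·cn u·cn v)/D = 0.9995421835414544/0.9999836227382114 = 0.9995585535735593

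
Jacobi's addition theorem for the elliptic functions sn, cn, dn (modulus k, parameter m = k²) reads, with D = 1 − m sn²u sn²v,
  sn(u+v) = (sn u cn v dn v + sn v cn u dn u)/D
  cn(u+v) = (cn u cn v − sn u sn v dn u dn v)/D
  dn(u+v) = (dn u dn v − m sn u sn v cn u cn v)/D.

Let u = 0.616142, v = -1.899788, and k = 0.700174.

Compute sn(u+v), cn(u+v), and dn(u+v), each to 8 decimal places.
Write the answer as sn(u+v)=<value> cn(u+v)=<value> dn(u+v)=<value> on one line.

sn u = 0.5634408102610039, cn u = 0.8261564339351376, dn u = 0.9188931047266229
sn v = -0.9992594861317577, cn v = -0.0384769980078423, dn v = 0.7144803463410941
m = k² = 0.490243630276
D = 1 − m·sn²u·sn²v = 0.8445949530058773
sn(u+v) = (sn u·cn v·dn v + sn v·cn u·dn u)/D = -0.7740768743529131/0.8445949530058773 = -0.9165066303060498
cn(u+v) = (cn u·cn v − sn u·sn v·dn u·dn v)/D = 0.3378544468184849/0.8445949530058773 = 0.4000194952812296
dn(u+v) = (dn u·dn v − m·sn u·sn v·cn u·cn v)/D = 0.6477569752369012/0.8445949530058773 = 0.7669439332209621

sn(u+v)=-0.91650663 cn(u+v)=0.40001950 dn(u+v)=0.76694393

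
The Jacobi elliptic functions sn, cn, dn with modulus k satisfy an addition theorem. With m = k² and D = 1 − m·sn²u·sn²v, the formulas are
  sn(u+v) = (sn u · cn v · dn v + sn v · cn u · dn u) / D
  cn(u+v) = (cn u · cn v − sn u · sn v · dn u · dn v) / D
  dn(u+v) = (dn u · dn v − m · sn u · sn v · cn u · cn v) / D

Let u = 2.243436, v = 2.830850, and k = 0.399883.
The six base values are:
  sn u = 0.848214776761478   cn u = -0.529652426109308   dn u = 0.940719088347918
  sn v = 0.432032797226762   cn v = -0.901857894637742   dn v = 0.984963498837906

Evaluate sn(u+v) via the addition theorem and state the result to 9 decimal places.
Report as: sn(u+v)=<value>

sn(u+v)=-0.989987767

m = k² = 0.159906413689
D = 1 − m·sn²u·sn²v = 0.9785260970865187
sn(u+v) = (sn u·cn v·dn v + sn v·cn u·dn u)/D = -0.9687288656590338/0.9785260970865187 = -0.9899877668499028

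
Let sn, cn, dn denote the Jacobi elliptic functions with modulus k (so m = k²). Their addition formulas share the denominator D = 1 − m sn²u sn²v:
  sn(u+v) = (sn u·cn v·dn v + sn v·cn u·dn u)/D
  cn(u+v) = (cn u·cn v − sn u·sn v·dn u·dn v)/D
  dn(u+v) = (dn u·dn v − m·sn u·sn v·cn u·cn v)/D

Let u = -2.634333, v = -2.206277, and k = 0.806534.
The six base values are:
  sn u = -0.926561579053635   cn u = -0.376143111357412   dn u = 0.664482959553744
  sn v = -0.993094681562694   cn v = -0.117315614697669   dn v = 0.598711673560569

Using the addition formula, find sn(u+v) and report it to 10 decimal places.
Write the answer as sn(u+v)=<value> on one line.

m = k² = 0.650497093156
D = 1 − m·sn²u·sn²v = 0.4492236955044507
sn(u+v) = (sn u·cn v·dn v + sn v·cn u·dn u)/D = 0.3132948112657511/0.4492236955044507 = 0.6974138149901914

sn(u+v)=0.6974138150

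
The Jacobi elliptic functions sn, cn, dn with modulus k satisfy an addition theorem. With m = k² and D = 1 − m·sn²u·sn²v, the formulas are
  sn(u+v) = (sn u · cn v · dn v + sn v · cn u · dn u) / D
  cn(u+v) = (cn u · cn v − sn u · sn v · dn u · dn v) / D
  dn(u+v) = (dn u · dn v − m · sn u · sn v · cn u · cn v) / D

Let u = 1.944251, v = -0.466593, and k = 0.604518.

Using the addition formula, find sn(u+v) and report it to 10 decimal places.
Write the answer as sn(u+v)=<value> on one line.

sn u = 0.9885221687723864, cn u = -0.1510758810847635, dn u = 0.8018097078511578
sn v = -0.4445655534565539, cn v = 0.8957463193783538, dn v = 0.96321055714813
m = k² = 0.365442012324
D = 1 − m·sn²u·sn²v = 0.9294230448022576
sn(u+v) = (sn u·cn v·dn v + sn v·cn u·dn u)/D = 0.9067413786168743/0.9294230448022576 = 0.9755959718104376

sn(u+v)=0.9755959718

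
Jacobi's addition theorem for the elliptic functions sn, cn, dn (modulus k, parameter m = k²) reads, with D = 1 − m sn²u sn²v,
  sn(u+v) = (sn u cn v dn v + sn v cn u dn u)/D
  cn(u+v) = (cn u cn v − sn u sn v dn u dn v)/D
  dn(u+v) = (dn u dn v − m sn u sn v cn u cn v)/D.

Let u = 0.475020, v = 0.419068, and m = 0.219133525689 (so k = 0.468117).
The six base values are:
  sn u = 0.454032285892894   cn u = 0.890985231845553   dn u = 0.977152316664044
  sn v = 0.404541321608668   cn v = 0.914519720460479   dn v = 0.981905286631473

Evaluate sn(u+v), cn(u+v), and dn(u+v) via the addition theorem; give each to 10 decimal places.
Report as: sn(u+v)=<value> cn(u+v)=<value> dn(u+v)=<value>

m = k² = 0.219133525689
D = 1 − m·sn²u·sn²v = 0.992607214988184
sn(u+v) = (sn u·cn v·dn v + sn v·cn u·dn u)/D = 0.759913281925784/0.992607214988184 = 0.7655729985146542
cn(u+v) = (cn u·cn v − sn u·sn v·dn u·dn v)/D = 0.6385928962957409/0.992607214988184 = 0.6433490374169229
dn(u+v) = (dn u·dn v − m·sn u·sn v·cn u·cn v)/D = 0.926674938408019/0.992607214988184 = 0.9335766700215353

sn(u+v)=0.7655729985 cn(u+v)=0.6433490374 dn(u+v)=0.9335766700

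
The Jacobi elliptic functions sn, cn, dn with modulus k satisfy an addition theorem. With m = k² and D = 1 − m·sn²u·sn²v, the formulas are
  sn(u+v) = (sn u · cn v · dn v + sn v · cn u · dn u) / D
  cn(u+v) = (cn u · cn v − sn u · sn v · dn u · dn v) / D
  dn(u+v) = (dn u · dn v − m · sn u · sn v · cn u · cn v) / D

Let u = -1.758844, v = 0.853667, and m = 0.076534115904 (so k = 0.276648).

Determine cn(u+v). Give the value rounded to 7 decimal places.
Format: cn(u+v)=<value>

sn u = -0.988687260669751, cn u = -0.1499916683997608, dn u = 0.9618667841305547
sn v = 0.7491775400146378, cn v = 0.6623692425963149, dn v = 0.9782862195722677
m = k² = 0.076534115904
D = 1 − m·sn²u·sn²v = 0.958010331673521
cn(u+v) = (cn u·cn v − sn u·sn v·dn u·dn v)/D = 0.5976369283560618/0.958010331673521 = 0.6238314020184593

cn(u+v)=0.6238314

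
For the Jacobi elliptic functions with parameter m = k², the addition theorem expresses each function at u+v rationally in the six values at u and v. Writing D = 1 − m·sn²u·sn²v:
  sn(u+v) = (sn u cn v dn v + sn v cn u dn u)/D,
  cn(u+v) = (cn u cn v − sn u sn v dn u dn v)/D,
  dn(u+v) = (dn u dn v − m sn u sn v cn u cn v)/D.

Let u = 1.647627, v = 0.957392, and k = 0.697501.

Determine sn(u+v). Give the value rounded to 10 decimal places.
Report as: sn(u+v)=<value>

sn u = 0.9901747383893464, cn u = 0.1398355729261668, dn u = 0.7231912052745096
sn v = 0.7824802855960621, cn v = 0.6226753589580249, dn v = 0.8379280030795637
m = k² = 0.486507645001
D = 1 − m·sn²u·sn²v = 0.7079480148502218
sn(u+v) = (sn u·cn v·dn v + sn v·cn u·dn u)/D = 0.5957612739515442/0.7079480148502218 = 0.8415325157421162

sn(u+v)=0.8415325157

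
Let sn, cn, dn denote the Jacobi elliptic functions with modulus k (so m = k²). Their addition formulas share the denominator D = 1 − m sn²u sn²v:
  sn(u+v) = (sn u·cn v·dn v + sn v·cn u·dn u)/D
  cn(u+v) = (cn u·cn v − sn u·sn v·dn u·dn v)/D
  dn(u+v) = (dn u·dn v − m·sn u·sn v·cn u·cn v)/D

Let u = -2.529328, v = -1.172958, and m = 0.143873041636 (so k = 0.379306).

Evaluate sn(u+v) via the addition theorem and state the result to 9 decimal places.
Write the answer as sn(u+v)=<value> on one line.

sn u = -0.6645533682865299, cn u = -0.7472408050280898, dn u = 0.967709242981938
sn v = -0.9101422886748364, cn v = 0.414295805392392, dn v = 0.9385208965016634
m = k² = 0.143873041636
D = 1 − m·sn²u·sn²v = 0.9473670466488409
sn(u+v) = (sn u·cn v·dn v + sn v·cn u·dn u)/D = 0.3997395160307746/0.9473670466488409 = 0.4219478790662913

sn(u+v)=0.421947879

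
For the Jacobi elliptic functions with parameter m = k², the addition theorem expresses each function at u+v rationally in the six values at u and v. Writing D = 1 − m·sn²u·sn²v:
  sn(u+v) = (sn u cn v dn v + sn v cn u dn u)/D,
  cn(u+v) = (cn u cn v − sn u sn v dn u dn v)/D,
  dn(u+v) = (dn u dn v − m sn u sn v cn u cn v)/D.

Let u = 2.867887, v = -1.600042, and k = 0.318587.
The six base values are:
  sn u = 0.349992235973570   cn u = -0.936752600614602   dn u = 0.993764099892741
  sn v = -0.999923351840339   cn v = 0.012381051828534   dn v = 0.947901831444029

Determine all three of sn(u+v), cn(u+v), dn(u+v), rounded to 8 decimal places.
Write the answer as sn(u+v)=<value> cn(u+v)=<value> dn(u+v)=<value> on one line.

m = k² = 0.101497676569
D = 1 − m·sn²u·sn²v = 0.9875689920825055
sn(u+v) = (sn u·cn v·dn v + sn v·cn u·dn u)/D = 0.9349472688263829/0.9875689920825055 = 0.9467159016959836
cn(u+v) = (cn u·cn v − sn u·sn v·dn u·dn v)/D = 0.318066217377676/0.9875689920825055 = 0.322069870487695
dn(u+v) = (dn u·dn v − m·sn u·sn v·cn u·cn v)/D = 0.9415788421334672/0.9875689920825055 = 0.9534309498194572

sn(u+v)=0.94671590 cn(u+v)=0.32206987 dn(u+v)=0.95343095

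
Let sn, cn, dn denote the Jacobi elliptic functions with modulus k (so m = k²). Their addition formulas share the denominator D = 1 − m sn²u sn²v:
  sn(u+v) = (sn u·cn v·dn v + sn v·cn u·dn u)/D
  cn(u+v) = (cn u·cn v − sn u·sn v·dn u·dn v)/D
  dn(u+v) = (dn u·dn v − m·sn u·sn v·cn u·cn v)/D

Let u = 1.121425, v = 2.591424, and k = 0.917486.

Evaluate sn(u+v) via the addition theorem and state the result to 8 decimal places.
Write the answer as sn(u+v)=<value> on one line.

sn(u+v)=0.78200351

sn u = 0.824360726020705, cn u = 0.5660648314412547, dn u = 0.654179389830484
sn v = 0.995866903125201, cn v = -0.09082461813749333, dn v = 0.4064029789524329
m = k² = 0.841780560196
D = 1 − m·sn²u·sn²v = 0.4326695726146127
sn(u+v) = (sn u·cn v·dn v + sn v·cn u·dn u)/D = 0.3383491227338918/0.4326695726146127 = 0.7820035060225185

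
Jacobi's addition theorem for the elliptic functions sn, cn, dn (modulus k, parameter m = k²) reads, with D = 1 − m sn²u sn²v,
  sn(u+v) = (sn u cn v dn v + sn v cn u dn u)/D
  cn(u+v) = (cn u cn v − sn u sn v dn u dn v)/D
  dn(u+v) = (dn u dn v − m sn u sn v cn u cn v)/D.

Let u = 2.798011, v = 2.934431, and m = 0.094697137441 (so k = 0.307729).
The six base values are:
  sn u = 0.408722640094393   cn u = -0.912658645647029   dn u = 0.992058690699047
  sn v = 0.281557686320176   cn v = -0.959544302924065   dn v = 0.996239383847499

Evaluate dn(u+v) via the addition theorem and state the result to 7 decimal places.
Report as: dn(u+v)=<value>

m = k² = 0.094697137441
D = 1 − m·sn²u·sn²v = 0.9987459090999168
dn(u+v) = (dn u·dn v − m·sn u·sn v·cn u·cn v)/D = 0.9787844682201691/0.9987459090999168 = 0.9800134942252356

dn(u+v)=0.9800135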